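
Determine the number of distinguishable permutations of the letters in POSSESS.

210

POSSESS has 7 letters with S appearing 4 times.
The number of distinct arrangements is 7!/(4!) = 5040/24 = 210.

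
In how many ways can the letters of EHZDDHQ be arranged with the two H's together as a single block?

Treat the 2 copies of H as a single block. The multiset to arrange is then {HH, D, D, E, Q, Z}, 6 items in all.
That gives (6)!/(2!) = 360 arrangements.

360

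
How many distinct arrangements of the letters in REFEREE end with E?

60

Fix E in the last position and arrange the remaining 6 letters.
Those 6 letters have E appearing 3 times and R appearing twice, giving (6)!/(3!·2!) = 60.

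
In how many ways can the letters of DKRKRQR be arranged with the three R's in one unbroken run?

Treat the 3 copies of R as a single block. The multiset to arrange is then {RRR, D, K, K, Q}, 5 items in all.
That gives (5)!/(2!) = 60 arrangements.

60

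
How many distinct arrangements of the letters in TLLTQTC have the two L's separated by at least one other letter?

300

Total arrangements of TLLTQTC: 7!/(3!·2!) = 420.
Arrangements with the L's together: treat LL as one letter, giving (6)!/(3!) = 120.
Subtracting, 420 − 120 = 300 arrangements keep the L's apart.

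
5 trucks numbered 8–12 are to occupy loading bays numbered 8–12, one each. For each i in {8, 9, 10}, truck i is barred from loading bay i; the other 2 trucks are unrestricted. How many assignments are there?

64

Let Aᵢ (for i ∈ {8, 9, 10}) be the placements that put truck i in its forbidden loading bay. Any j of these fix j positions, leaving (5−j)! ways to fill the rest, and there are C(3,j) ways to pick which j.
By inclusion–exclusion, the number of valid placements is Σ_{j=0}^{3} (−1)^j C(3,j)·(5−j)!.
Computing: 120 − 72 + 18 − 2 = 64.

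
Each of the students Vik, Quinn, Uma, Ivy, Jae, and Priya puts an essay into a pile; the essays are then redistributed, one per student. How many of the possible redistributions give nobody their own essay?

Let Aᵢ be the assignments in which student i gets their own essay. We want the size of the complement of A₁∪…∪A_6.
By inclusion–exclusion this is Σ_{j=0}^{6} (−1)^j C(6,j)·(6−j)!.
Computing: 720 − 720 + 360 − 120 + 30 − 6 + 1 = 265.

265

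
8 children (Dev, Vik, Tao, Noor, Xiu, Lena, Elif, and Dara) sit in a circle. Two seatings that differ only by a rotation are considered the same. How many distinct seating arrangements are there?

Fix one person's seat to break rotational symmetry; the remaining 7 people can be arranged in (7)! = 5040 ways.

5040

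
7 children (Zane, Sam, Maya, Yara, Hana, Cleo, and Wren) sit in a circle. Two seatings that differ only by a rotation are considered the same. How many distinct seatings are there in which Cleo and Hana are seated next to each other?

Treat {Cleo, Hana} as one unit (2 internal orders) and seat the resulting 6 units around the table: (5)! circular arrangements.
So 2 × (5)! = 2 × 120 = 240.

240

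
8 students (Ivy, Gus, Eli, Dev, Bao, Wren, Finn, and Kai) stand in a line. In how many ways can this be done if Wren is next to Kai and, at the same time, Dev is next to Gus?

Treat {Wren,Kai} as one block (2 orders) and {Dev,Gus} as another (2 orders).
That leaves 6 units to arrange: 2 × 2 × 6! = 4 × 720 = 2880.

2880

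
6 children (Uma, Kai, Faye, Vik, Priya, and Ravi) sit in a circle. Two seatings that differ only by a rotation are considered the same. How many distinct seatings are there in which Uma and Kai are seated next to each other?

Glue Uma and Kai into a block (2 internal orders). Seating 5 units around a circle gives (4)! arrangements.
So 2 × (4)! = 2 × 24 = 48.

48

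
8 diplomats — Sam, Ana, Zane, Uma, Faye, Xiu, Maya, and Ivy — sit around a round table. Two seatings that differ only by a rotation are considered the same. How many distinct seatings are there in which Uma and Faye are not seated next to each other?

All circular seatings of 8 people number (7)! = 5040.
Those with Uma next to Faye: fuse the pair into one unit and seat 7 units around a circle — 2·(6)! = 1440.
Subtracting, 5040 − 1440 = 3600.

3600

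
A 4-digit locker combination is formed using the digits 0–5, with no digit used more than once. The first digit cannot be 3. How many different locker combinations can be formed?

The first digit has 6−1 = 5 choices (anything except 3).
The remaining 3 digits are filled from the other 5 symbols without repetition: 5 × 4 × 3 = 60.
Total: 5 × 60 = 300.

300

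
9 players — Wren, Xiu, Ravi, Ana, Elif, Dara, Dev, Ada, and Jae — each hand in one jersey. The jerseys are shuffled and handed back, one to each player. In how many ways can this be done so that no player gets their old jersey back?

Count assignments avoiding every fixed point. For any j of the 9 players fixed to their old jersey, the other 9−j can be arranged in (9−j)! ways.
By inclusion–exclusion this is Σ_{j=0}^{9} (−1)^j C(9,j)·(9−j)!.
Computing: 362880 − 362880 + 181440 − 60480 + 15120 − 3024 + 504 − 72 + 9 − 1 = 133496.

133496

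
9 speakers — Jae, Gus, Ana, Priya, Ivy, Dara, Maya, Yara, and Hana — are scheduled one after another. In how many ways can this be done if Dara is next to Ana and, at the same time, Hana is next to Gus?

Treat {Dara,Ana} as one block (2 orders) and {Hana,Gus} as another (2 orders).
That leaves 7 units to arrange: 2 × 2 × 7! = 4 × 5040 = 20160.

20160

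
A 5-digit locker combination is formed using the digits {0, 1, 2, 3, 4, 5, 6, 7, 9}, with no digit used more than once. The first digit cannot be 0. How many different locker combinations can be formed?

The first digit has 9−1 = 8 choices (anything except 0).
The remaining 4 digits are filled from the other 8 symbols without repetition: 8 × 7 × 6 × 5 = 1680.
Total: 8 × 1680 = 13440.

13440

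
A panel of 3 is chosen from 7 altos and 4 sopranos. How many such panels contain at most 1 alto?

Split by how many altos are chosen (0 through 1).
Sum: C(7,0)·C(4,3) + C(7,1)·C(4,2) = 4 + 42 = 46.

46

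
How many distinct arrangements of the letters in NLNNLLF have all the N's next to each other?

Treat the 3 copies of N as a single block. The multiset to arrange is then {NNN, F, L, L, L}, 5 items in all.
That gives (5)!/(3!) = 20 arrangements.

20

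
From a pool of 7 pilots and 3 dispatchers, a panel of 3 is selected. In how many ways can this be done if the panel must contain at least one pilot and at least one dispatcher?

Total 3-person selections from all 10: C(10,3) = 120.
Selections missing a whole group: no pilots → C(3,3) = 1; no dispatchers → C(7,3) = 35.
Both groups omitted at once is impossible, so 120 − 36 = 84.

84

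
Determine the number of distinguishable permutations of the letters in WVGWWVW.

105

WVGWWVW has 7 letters with V appearing twice and W appearing 4 times.
The number of distinct arrangements is 7!/(4!·2!) = 5040/48 = 105.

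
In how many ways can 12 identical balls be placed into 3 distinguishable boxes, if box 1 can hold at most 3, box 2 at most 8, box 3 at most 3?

Ignoring the caps, the number of non-negative solutions to x_1+…+x_3 = 12 is C(14,2) = 91.
Subtract solutions that violate a single cap (substitute x_i' = x_i − (cap_i+1)): x_1 ≥ 4 gives C(10,2) = 45; x_2 ≥ 9 gives C(5,2) = 10; x_3 ≥ 4 gives C(10,2) = 45. Together 100.
Add back pairs where two caps are both exceeded: 0 + 15 + 0 = 15.
By inclusion–exclusion the count is 91 − 100 + 15 = 6.

6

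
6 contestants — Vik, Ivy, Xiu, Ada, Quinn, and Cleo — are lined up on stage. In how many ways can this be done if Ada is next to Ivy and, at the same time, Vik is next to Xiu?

Treat {Ada,Ivy} as one block (2 orders) and {Vik,Xiu} as another (2 orders).
That leaves 4 units to arrange: 2 × 2 × 4! = 4 × 24 = 96.

96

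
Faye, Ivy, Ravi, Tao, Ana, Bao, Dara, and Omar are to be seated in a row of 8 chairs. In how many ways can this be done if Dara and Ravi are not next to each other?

There are 8! = 40320 arrangements in all. If Dara and Ravi are adjacent, merging them into one block gives 2·(7)! = 10080 arrangements.
So 40320 − 10080 = 30240 arrangements keep them apart.

30240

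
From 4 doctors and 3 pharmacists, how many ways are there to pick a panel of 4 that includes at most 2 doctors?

22

Split by how many doctors are chosen (0 through 2).
Sum: C(4,0)·C(3,4) + C(4,1)·C(3,3) + C(4,2)·C(3,2) = 0 + 4 + 18 = 22.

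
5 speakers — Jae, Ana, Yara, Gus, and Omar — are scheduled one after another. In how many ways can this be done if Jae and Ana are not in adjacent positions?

72

There are 5! = 120 arrangements in all. If Jae and Ana are adjacent, merging them into one block gives 2·(4)! = 48 arrangements.
Complementary counting: 120 − 48 = 72.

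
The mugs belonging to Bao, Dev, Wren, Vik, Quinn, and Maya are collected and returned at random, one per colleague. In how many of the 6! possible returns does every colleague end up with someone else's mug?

This is the derangement count D_6: permutations of 6 items with no fixed point.
By inclusion–exclusion this is Σ_{j=0}^{6} (−1)^j C(6,j)·(6−j)!.
Computing: 720 − 720 + 360 − 120 + 30 − 6 + 1 = 265.

265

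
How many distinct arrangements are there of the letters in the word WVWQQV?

The 6 letters of WVWQQV have repeats: Q appearing twice, V appearing twice, and W appearing twice.
The number of distinct arrangements is 6!/(2!·2!·2!) = 720/8 = 90.

90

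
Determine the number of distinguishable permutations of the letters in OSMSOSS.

The 7 letters of OSMSOSS have repeats: O appearing twice and S appearing 4 times.
Dividing 7! = 5040 by 4!·2! = 48 for the repeated letters gives 105.

105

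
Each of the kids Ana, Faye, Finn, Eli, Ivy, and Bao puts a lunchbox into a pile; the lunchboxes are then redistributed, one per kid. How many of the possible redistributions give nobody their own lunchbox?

265

Count assignments avoiding every fixed point. For any j of the 6 kids fixed to their own lunchbox, the other 6−j can be arranged in (6−j)! ways.
By inclusion–exclusion this is Σ_{j=0}^{6} (−1)^j C(6,j)·(6−j)!.
Computing: 720 − 720 + 360 − 120 + 30 − 6 + 1 = 265.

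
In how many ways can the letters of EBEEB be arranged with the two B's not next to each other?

There are 5!/(3!·2!) = 10 arrangements of EBEEB in total.
Arrangements with the B's together: treat BB as one letter, giving (4)!/(3!) = 4.
Hence 10 − 4 = 6.

6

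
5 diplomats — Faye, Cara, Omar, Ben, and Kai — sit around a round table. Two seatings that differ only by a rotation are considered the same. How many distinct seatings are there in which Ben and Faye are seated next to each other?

12

Glue Ben and Faye into a block (2 internal orders). Seating 4 units around a circle gives (3)! arrangements.
So 2 × (3)! = 2 × 6 = 12.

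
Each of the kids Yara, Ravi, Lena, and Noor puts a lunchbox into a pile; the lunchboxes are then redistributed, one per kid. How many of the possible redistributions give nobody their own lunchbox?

Count assignments avoiding every fixed point. For any j of the 4 kids fixed to their own lunchbox, the other 4−j can be arranged in (4−j)! ways.
By inclusion–exclusion this is Σ_{j=0}^{4} (−1)^j C(4,j)·(4−j)!.
Computing: 24 − 24 + 12 − 4 + 1 = 9.

9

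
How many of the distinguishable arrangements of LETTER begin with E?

Fix E in the first position and arrange the remaining 5 letters.
Those 5 letters have T appearing twice, giving (5)!/(2!) = 60.

60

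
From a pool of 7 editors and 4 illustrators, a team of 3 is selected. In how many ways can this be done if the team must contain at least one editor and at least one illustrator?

126

Total 3-person selections from all 11: C(11,3) = 165.
Subtract selections that omit an entire group: no editors → C(4,3) = 4; no illustrators → C(7,3) = 35.
Both groups omitted at once is impossible, so 165 − 39 = 126.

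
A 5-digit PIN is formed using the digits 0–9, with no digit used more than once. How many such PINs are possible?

30240

Choose and order 5 of the 10 symbols: the first digit has 10 options, the next 9, and so on down to 6.
10 × 9 × 8 × 7 × 6 = 30240.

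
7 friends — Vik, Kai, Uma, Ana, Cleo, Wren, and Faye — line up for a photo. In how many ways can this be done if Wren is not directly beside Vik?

3600

There are 7! = 5040 arrangements in all. If Wren and Vik are adjacent, merging them into one block gives 2·(6)! = 1440 arrangements.
Complementary counting: 5040 − 1440 = 3600.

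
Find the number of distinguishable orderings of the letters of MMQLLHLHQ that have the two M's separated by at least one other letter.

5880

There are 9!/(3!·2!·2!·2!) = 7560 arrangements of MMQLLHLHQ in total.
Arrangements with the M's together: treat MM as one letter, giving (8)!/(3!·2!·2!) = 1680.
Hence 7560 − 1680 = 5880.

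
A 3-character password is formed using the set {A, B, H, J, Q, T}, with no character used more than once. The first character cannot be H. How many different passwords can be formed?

The first character has 6−1 = 5 choices (anything except H).
The remaining 2 characters are filled from the other 5 symbols without repetition: 5 × 4 = 20.
Total: 5 × 20 = 100.

100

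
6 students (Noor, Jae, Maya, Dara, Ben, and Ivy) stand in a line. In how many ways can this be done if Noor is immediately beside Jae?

240

Treat {Noor, Jae} as a single unit. There are 5 units to order, and the pair itself can be ordered 2 ways.
That gives 2 × 5! = 2 × 120 = 240.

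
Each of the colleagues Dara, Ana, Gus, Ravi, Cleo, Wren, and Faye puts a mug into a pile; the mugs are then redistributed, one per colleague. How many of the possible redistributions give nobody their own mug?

1854

This is the derangement count D_7: permutations of 7 items with no fixed point.
By inclusion–exclusion this is Σ_{j=0}^{7} (−1)^j C(7,j)·(7−j)!.
Computing: 5040 − 5040 + 2520 − 840 + 210 − 42 + 7 − 1 = 1854.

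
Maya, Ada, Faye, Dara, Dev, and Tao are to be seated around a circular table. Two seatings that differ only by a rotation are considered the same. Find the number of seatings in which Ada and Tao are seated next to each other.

48

Glue Ada and Tao into a block (2 internal orders). Seating 5 units around a circle gives (4)! arrangements.
So 2 × (4)! = 2 × 24 = 48.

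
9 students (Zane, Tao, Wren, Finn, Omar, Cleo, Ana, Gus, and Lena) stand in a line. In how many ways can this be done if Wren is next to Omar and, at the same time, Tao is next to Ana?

20160

Treat {Wren,Omar} as one block (2 orders) and {Tao,Ana} as another (2 orders).
That leaves 7 units to arrange: 2 × 2 × 7! = 4 × 5040 = 20160.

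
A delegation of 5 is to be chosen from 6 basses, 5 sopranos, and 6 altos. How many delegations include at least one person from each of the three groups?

Total 5-person selections from all 17: C(17,5) = 6188.
Subtract selections that omit an entire group: no basses → C(11,5) = 462; no sopranos → C(12,5) = 792; no altos → C(11,5) = 462.
Add back selections omitting two groups (i.e. drawn from a single group): C(6,5) + C(5,5) + C(6,5) = 13.
By inclusion–exclusion: 6188 − 1716 + 13 = 4485.

4485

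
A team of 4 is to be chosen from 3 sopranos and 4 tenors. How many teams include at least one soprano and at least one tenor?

34

With no constraint there are C(7,4) = 35 possible selections.
Selections missing a whole group: no sopranos → C(4,4) = 1; no tenors → C(3,4) = 0.
Both groups omitted at once is impossible, so 35 − 1 = 34.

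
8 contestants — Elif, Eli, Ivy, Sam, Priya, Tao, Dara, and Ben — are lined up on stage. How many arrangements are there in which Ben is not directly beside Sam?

30240

Of the 8! = 40320 arrangements, those with Ben and Sam adjacent number 2 × 7! = 10080 (treat the pair as a block with 2 internal orders).
So 40320 − 10080 = 30240 arrangements keep them apart.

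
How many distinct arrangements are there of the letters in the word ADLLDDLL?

The 8 letters of ADLLDDLL have repeats: D appearing 3 times and L appearing 4 times.
So there are 8! / (4!·3!) = 280 distinguishable arrangements.

280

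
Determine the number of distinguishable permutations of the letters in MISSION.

The 7 letters of MISSION have repeats: I appearing twice and S appearing twice.
The number of distinct arrangements is 7!/(2!·2!) = 5040/4 = 1260.

1260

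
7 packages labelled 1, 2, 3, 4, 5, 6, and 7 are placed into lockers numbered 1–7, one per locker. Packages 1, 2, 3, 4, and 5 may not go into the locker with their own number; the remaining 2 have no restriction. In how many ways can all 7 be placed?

Let Aᵢ (for 1 ≤ i ≤ 5) be the placements that put package i in its forbidden locker. Any j of these fix j positions, leaving (7−j)! ways to fill the rest, and there are C(5,j) ways to pick which j.
By inclusion–exclusion, the number of valid placements is Σ_{j=0}^{5} (−1)^j C(5,j)·(7−j)!.
Computing: 5040 − 3600 + 1200 − 240 + 30 − 2 = 2428.

2428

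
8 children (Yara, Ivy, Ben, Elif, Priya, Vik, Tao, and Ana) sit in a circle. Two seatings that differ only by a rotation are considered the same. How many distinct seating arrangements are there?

5040

Seat Yara anywhere (absorbing the rotational symmetry), then permute the other 7: (7)! = 5040.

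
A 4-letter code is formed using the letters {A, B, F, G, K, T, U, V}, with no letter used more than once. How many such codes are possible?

1680

Choose and order 4 of the 8 symbols: the first letter has 8 options, the next 7, then 6, 5.
That product is 8 × 7 × 6 × 5 = 1680.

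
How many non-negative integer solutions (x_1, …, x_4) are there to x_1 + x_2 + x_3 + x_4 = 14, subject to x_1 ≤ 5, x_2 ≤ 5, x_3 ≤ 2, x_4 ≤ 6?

Without the upper bounds there are C(17,3) = 680 ways to split 14 among 4 variables.
Subtract solutions that violate a single cap (substitute x_i' = x_i − (cap_i+1)): x_1 ≥ 6 gives C(11,3) = 165; x_2 ≥ 6 gives C(11,3) = 165; x_3 ≥ 3 gives C(14,3) = 364; x_4 ≥ 7 gives C(10,3) = 120. Together 814.
Add back pairs where two caps are both exceeded: 10 + 56 + 4 + 56 + 4 + 35 = 165.
By inclusion–exclusion the count is 680 − 814 + 165 = 31.

31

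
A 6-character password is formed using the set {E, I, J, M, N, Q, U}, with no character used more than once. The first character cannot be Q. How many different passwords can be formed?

The first character has 7−1 = 6 choices (anything except Q).
The remaining 5 characters are filled from the other 6 symbols without repetition: 6 × 5 × 4 × 3 × 2 = 720.
Total: 6 × 720 = 4320.

4320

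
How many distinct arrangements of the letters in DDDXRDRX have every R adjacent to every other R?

105

Treat the 2 copies of R as a single block. The multiset to arrange is then {RR, D, D, D, D, X, X}, 7 items in all.
That gives (7)!/(4!·2!) = 105 arrangements.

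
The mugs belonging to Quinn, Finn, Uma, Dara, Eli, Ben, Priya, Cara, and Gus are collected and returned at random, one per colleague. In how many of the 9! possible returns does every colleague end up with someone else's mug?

This is the derangement count D_9: permutations of 9 items with no fixed point.
By inclusion–exclusion this is Σ_{j=0}^{9} (−1)^j C(9,j)·(9−j)!.
Computing: 362880 − 362880 + 181440 − 60480 + 15120 − 3024 + 504 − 72 + 9 − 1 = 133496.

133496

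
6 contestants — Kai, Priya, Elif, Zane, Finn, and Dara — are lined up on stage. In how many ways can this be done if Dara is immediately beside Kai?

Place the 4 others and the Dara-Kai pair as 5 objects in a line; the pair has 2 internal arrangements.
That gives 2 × 5! = 2 × 120 = 240.

240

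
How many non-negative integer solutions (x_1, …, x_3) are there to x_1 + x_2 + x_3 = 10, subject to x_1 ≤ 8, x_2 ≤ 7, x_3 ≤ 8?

Without the upper bounds there are C(12,2) = 66 ways to split 10 among 3 variables.
Subtract solutions that violate a single cap (substitute x_i' = x_i − (cap_i+1)): x_1 ≥ 9 gives C(3,2) = 3; x_2 ≥ 8 gives C(4,2) = 6; x_3 ≥ 9 gives C(3,2) = 3. Together 12.
No two caps can be exceeded simultaneously, so the pair terms are all 0.
By inclusion–exclusion the count is 66 − 12 + 0 = 54.

54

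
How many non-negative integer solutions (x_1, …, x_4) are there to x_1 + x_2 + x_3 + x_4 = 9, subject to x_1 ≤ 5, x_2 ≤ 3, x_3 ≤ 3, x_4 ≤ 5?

72

Ignoring the caps, the number of non-negative solutions to x_1+…+x_4 = 9 is C(12,3) = 220.
Subtract solutions that violate a single cap (substitute x_i' = x_i − (cap_i+1)): x_1 ≥ 6 gives C(6,3) = 20; x_2 ≥ 4 gives C(8,3) = 56; x_3 ≥ 4 gives C(8,3) = 56; x_4 ≥ 6 gives C(6,3) = 20. Together 152.
Add back pairs where two caps are both exceeded: 0 + 0 + 0 + 4 + 0 + 0 = 4.
By inclusion–exclusion the count is 220 − 152 + 4 = 72.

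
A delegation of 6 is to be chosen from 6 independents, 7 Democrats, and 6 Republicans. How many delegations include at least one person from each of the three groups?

22785

With no constraint there are C(19,6) = 27132 possible selections.
Selections missing a whole group: no independents → C(13,6) = 1716; no Democrats → C(12,6) = 924; no Republicans → C(13,6) = 1716.
Add back selections omitting two groups (i.e. drawn from a single group): C(6,6) + C(7,6) + C(6,6) = 9.
By inclusion–exclusion: 27132 − 4356 + 9 = 22785.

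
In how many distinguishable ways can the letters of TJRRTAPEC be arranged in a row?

90720

Letter multiplicities in TJRRTAPEC: A×1, C×1, E×1, J×1, P×1, R×2, T×2.
The number of distinct arrangements is 9!/(2!·2!) = 362880/4 = 90720.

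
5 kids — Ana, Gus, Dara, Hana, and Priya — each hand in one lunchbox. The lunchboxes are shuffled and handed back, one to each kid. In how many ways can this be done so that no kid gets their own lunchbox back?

44

Count assignments avoiding every fixed point. For any j of the 5 kids fixed to their own lunchbox, the other 5−j can be arranged in (5−j)! ways.
By inclusion–exclusion this is Σ_{j=0}^{5} (−1)^j C(5,j)·(5−j)!.
Computing: 120 − 120 + 60 − 20 + 5 − 1 = 44.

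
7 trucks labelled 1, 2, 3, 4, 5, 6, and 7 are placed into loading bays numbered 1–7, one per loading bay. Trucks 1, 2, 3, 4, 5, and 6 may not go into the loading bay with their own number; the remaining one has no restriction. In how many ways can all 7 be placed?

2119

Let Aᵢ (for 1 ≤ i ≤ 6) be the placements that put truck i in its forbidden loading bay. Any j of these fix j positions, leaving (7−j)! ways to fill the rest, and there are C(6,j) ways to pick which j.
By inclusion–exclusion, the number of valid placements is Σ_{j=0}^{6} (−1)^j C(6,j)·(7−j)!.
Computing: 5040 − 4320 + 1800 − 480 + 90 − 12 + 1 = 2119.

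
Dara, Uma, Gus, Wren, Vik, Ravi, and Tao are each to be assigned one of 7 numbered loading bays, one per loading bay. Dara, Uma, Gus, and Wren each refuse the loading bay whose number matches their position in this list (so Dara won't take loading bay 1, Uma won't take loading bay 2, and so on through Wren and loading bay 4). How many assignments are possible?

Let Aᵢ (for 1 ≤ i ≤ 4) be the placements that put person i in their forbidden loading bay. Any j of these fix j positions, leaving (7−j)! ways to fill the rest, and there are C(4,j) ways to pick which j.
By inclusion–exclusion, the number of valid placements is Σ_{j=0}^{4} (−1)^j C(4,j)·(7−j)!.
Computing: 5040 − 2880 + 720 − 96 + 6 = 2790.

2790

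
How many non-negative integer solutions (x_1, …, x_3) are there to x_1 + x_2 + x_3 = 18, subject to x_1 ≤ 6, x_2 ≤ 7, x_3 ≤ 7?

6

By stars and bars, unrestricted non-negative solutions to x_1+…+x_3 = 18 number C(18+2,2) = 190.
Subtract solutions that violate a single cap (substitute x_i' = x_i − (cap_i+1)): x_1 ≥ 7 gives C(13,2) = 78; x_2 ≥ 8 gives C(12,2) = 66; x_3 ≥ 8 gives C(12,2) = 66. Together 210.
Add back pairs where two caps are both exceeded: 10 + 10 + 6 = 26.
By inclusion–exclusion the count is 190 − 210 + 26 = 6.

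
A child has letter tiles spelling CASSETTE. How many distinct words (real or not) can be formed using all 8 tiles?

5040

Letter multiplicities in CASSETTE: A×1, C×1, E×2, S×2, T×2.
So there are 8! / (2!·2!·2!) = 5040 distinguishable arrangements.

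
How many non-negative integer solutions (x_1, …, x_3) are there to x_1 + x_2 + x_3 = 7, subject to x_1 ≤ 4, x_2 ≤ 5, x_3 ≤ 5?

Without the upper bounds there are C(9,2) = 36 ways to split 7 among 3 variables.
Subtract solutions that violate a single cap (substitute x_i' = x_i − (cap_i+1)): x_1 ≥ 5 gives C(4,2) = 6; x_2 ≥ 6 gives C(3,2) = 3; x_3 ≥ 6 gives C(3,2) = 3. Together 12.
No two caps can be exceeded simultaneously, so the pair terms are all 0.
By inclusion–exclusion the count is 36 − 12 + 0 = 24.

24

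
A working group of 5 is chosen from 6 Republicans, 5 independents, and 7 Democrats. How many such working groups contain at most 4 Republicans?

8562

Split by how many Republicans are chosen (0 through 4).
Sum: C(6,0)·C(12,5) + C(6,1)·C(12,4) + C(6,2)·C(12,3) + C(6,3)·C(12,2) + C(6,4)·C(12,1) = 792 + 2970 + 3300 + 1320 + 180 = 8562.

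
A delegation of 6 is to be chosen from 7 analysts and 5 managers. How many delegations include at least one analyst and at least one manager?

917

Unrestricted: C(12,6) = 924 ways to pick any 6 of the 12.
Selections missing a whole group: no analysts → C(5,6) = 0; no managers → C(7,6) = 7.
Both groups omitted at once is impossible, so 924 − 7 = 917.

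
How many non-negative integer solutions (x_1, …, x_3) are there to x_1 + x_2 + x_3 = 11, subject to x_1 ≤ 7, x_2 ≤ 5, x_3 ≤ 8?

By stars and bars, unrestricted non-negative solutions to x_1+…+x_3 = 11 number C(11+2,2) = 78.
Subtract solutions that violate a single cap (substitute x_i' = x_i − (cap_i+1)): x_1 ≥ 8 gives C(5,2) = 10; x_2 ≥ 6 gives C(7,2) = 21; x_3 ≥ 9 gives C(4,2) = 6. Together 37.
No two caps can be exceeded simultaneously, so the pair terms are all 0.
By inclusion–exclusion the count is 78 − 37 + 0 = 41.

41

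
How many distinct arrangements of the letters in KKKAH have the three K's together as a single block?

Treat the 3 copies of K as a single block. The multiset to arrange is then {KKK, A, H}, 3 items in all.
All 3 items are distinct, so there are (3)! = 6 arrangements.

6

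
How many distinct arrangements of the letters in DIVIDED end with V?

With the last slot taken by V, it remains to arrange the other 6 letters (DIIDED).
Those 6 letters have D appearing 3 times and I appearing twice, giving (6)!/(3!·2!) = 60.

60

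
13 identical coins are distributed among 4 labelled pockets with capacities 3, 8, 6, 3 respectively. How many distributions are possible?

Ignoring the caps, the number of non-negative solutions to x_1+…+x_4 = 13 is C(16,3) = 560.
Subtract solutions that violate a single cap (substitute x_i' = x_i − (cap_i+1)): x_1 ≥ 4 gives C(12,3) = 220; x_2 ≥ 9 gives C(7,3) = 35; x_3 ≥ 7 gives C(9,3) = 84; x_4 ≥ 4 gives C(12,3) = 220. Together 559.
Add back pairs where two caps are both exceeded: 1 + 10 + 56 + 0 + 1 + 10 = 78.
By inclusion–exclusion the count is 560 − 559 + 78 = 79.

79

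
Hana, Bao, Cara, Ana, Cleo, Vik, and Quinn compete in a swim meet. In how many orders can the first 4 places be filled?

840

There are 7 choices for 1st place, 6 for 2nd, and so on down to 4 for position 4.
That gives 7 × 6 × 5 × 4 = 840.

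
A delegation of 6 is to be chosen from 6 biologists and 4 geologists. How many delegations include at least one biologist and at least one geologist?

Unrestricted: C(10,6) = 210 ways to pick any 6 of the 10.
Selections missing a whole group: no biologists → C(4,6) = 0; no geologists → C(6,6) = 1.
Both groups omitted at once is impossible, so 210 − 1 = 209.

209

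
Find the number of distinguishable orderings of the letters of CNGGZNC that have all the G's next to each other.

180

Treat the 2 copies of G as a single block. The multiset to arrange is then {GG, C, C, N, N, Z}, 6 items in all.
That gives (6)!/(2!·2!) = 180 arrangements.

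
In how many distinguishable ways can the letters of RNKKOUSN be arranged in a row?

10080

Letter multiplicities in RNKKOUSN: K×2, N×2, O×1, R×1, S×1, U×1.
Dividing 8! = 40320 by 2!·2! = 4 for the repeated letters gives 10080.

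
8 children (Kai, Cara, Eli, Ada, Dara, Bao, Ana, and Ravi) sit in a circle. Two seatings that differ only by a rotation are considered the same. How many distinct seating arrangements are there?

5040

Fix one person's seat to break rotational symmetry; the remaining 7 people can be arranged in (7)! = 5040 ways.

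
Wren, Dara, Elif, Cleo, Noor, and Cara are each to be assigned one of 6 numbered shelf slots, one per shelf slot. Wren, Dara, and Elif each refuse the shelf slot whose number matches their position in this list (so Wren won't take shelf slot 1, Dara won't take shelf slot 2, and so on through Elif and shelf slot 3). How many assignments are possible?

426

Let Aᵢ (for i ∈ {1, 2, 3}) be the placements that put person i in their forbidden shelf slot. Any j of these fix j positions, leaving (6−j)! ways to fill the rest, and there are C(3,j) ways to pick which j.
By inclusion–exclusion, the number of valid placements is Σ_{j=0}^{3} (−1)^j C(3,j)·(6−j)!.
Computing: 720 − 360 + 72 − 6 = 426.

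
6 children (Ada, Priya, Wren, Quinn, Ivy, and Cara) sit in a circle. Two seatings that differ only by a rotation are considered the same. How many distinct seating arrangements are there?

Around a circle, 6 distinct people have 6!/6 = (5)! = 120 rotationally distinct seatings.

120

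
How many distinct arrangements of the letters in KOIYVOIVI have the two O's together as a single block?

Treat the 2 copies of O as a single block. The multiset to arrange is then {OO, I, I, I, K, V, V, Y}, 8 items in all.
That gives (8)!/(3!·2!) = 3360 arrangements.

3360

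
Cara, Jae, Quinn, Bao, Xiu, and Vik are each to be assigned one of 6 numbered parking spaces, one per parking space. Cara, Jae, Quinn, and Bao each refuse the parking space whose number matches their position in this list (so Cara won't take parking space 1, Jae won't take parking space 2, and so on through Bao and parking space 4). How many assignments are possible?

Let Aᵢ (for 1 ≤ i ≤ 4) be the placements that put person i in their forbidden parking space. Any j of these fix j positions, leaving (6−j)! ways to fill the rest, and there are C(4,j) ways to pick which j.
By inclusion–exclusion, the number of valid placements is Σ_{j=0}^{4} (−1)^j C(4,j)·(6−j)!.
Computing: 720 − 480 + 144 − 24 + 2 = 362.

362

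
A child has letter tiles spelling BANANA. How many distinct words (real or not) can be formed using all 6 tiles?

60

The 6 letters of BANANA have repeats: A appearing 3 times and N appearing twice.
The number of distinct arrangements is 6!/(3!·2!) = 720/12 = 60.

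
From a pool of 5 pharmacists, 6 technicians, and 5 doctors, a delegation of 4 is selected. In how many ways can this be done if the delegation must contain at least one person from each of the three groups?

975

With no constraint there are C(16,4) = 1820 possible selections.
Subtract selections that omit an entire group: no pharmacists → C(11,4) = 330; no technicians → C(10,4) = 210; no doctors → C(11,4) = 330.
Add back selections omitting two groups (i.e. drawn from a single group): C(5,4) + C(6,4) + C(5,4) = 25.
By inclusion–exclusion: 1820 − 870 + 25 = 975.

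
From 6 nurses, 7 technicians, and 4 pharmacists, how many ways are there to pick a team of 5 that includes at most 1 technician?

1722

Split by how many technicians are chosen (0 through 1).
Sum: C(7,0)·C(10,5) + C(7,1)·C(10,4) = 252 + 1470 = 1722.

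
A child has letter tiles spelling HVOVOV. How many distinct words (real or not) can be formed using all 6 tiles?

60

The 6 letters of HVOVOV have repeats: O appearing twice and V appearing 3 times.
Dividing 6! = 720 by 3!·2! = 12 for the repeated letters gives 60.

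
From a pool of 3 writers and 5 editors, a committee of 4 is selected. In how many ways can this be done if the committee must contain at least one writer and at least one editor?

Unrestricted: C(8,4) = 70 ways to pick any 4 of the 8.
Selections missing a whole group: no writers → C(5,4) = 5; no editors → C(3,4) = 0.
Both groups omitted at once is impossible, so 70 − 5 = 65.

65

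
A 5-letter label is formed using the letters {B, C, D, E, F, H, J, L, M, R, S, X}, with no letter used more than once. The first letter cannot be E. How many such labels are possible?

87120

The first letter has 12−1 = 11 choices (anything except E).
The remaining 4 letters are filled from the other 11 symbols without repetition: 11 × 10 × 9 × 8 = 7920.
Total: 11 × 7920 = 87120.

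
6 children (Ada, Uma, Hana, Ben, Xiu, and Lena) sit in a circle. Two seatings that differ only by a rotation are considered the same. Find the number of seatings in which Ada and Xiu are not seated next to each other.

Without the restriction there are (5)! = 120 seatings.
Seatings with Ada beside Xiu: treat them as a block with 2 internal orders, giving 2 × (4)! = 48.
Subtracting, 120 − 48 = 72.

72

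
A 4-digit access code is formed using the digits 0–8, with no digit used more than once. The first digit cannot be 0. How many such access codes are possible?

The first digit has 9−1 = 8 choices (anything except 0).
The remaining 3 digits are filled from the other 8 symbols without repetition: 8 × 7 × 6 = 336.
Total: 8 × 336 = 2688.

2688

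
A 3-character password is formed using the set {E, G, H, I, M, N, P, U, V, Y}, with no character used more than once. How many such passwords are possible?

720

With no repetition, fill the 3 characters in order: 10 choices, then 9, down to 8.
That product is 10 × 9 × 8 = 720.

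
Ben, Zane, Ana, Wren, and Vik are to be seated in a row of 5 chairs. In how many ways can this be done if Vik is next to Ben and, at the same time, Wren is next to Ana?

Treat {Vik,Ben} as one block (2 orders) and {Wren,Ana} as another (2 orders).
That leaves 3 units to arrange: 2 × 2 × 3! = 4 × 6 = 24.

24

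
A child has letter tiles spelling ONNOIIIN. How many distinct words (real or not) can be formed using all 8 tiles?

560

Letter multiplicities in ONNOIIIN: I×3, N×3, O×2.
The number of distinct arrangements is 8!/(3!·3!·2!) = 40320/72 = 560.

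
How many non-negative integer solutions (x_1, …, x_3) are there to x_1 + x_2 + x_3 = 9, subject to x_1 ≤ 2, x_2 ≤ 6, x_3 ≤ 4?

9

By stars and bars, unrestricted non-negative solutions to x_1+…+x_3 = 9 number C(9+2,2) = 55.
Subtract solutions that violate a single cap (substitute x_i' = x_i − (cap_i+1)): x_1 ≥ 3 gives C(8,2) = 28; x_2 ≥ 7 gives C(4,2) = 6; x_3 ≥ 5 gives C(6,2) = 15. Together 49.
Add back pairs where two caps are both exceeded: 0 + 3 + 0 = 3.
By inclusion–exclusion the count is 55 − 49 + 3 = 9.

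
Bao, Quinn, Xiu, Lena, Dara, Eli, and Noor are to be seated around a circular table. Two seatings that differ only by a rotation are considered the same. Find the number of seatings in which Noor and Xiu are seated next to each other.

240

Treat {Noor, Xiu} as one unit (2 internal orders) and seat the resulting 6 units around the table: (5)! circular arrangements.
So 2 × (5)! = 2 × 120 = 240.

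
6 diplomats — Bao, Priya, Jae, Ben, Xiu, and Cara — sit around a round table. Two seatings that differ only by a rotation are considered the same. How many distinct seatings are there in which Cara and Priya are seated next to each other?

48

Glue Cara and Priya into a block (2 internal orders). Seating 5 units around a circle gives (4)! arrangements.
So 2 × (4)! = 2 × 24 = 48.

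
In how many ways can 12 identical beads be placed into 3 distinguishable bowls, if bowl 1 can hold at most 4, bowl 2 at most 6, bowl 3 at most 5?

Without the upper bounds there are C(14,2) = 91 ways to split 12 among 3 bowls.
Subtract solutions that violate a single cap (substitute x_i' = x_i − (cap_i+1)): x_1 ≥ 5 gives C(9,2) = 36; x_2 ≥ 7 gives C(7,2) = 21; x_3 ≥ 6 gives C(8,2) = 28. Together 85.
Add back pairs where two caps are both exceeded: 1 + 3 + 0 = 4.
By inclusion–exclusion the count is 91 − 85 + 4 = 10.

10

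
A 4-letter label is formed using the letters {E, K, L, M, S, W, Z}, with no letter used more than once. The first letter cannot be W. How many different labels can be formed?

720

The first letter has 7−1 = 6 choices (anything except W).
The remaining 3 letters are filled from the other 6 symbols without repetition: 6 × 5 × 4 = 120.
Total: 6 × 120 = 720.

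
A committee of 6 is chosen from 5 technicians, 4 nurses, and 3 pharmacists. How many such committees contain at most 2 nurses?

Split by how many nurses are chosen (0 through 2).
Sum: C(4,0)·C(8,6) + C(4,1)·C(8,5) + C(4,2)·C(8,4) = 28 + 224 + 420 = 672.

672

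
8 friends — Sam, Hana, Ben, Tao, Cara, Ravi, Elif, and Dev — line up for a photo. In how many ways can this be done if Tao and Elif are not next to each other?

There are 8! = 40320 arrangements in all. If Tao and Elif are adjacent, merging them into one block gives 2·(7)! = 10080 arrangements.
Complementary counting: 40320 − 10080 = 30240.

30240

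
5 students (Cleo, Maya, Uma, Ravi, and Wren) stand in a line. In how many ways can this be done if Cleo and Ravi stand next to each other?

48

Glue Cleo and Ravi into one block (2 internal orders), leaving 4 units to arrange in a row.
So the count is 2·(4)! = 48.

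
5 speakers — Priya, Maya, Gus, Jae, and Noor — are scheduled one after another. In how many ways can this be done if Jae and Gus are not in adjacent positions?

Of the 5! = 120 arrangements, those with Jae and Gus adjacent number 2 × 4! = 48 (treat the pair as a block with 2 internal orders).
So 120 − 48 = 72 arrangements keep them apart.

72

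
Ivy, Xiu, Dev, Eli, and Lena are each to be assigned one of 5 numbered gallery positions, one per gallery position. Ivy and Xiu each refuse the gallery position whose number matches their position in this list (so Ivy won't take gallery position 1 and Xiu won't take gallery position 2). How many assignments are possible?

Let Aᵢ (for i ∈ {1, 2}) be the placements that put person i in their forbidden gallery position. Any j of these fix j positions, leaving (5−j)! ways to fill the rest, and there are C(2,j) ways to pick which j.
By inclusion–exclusion, the number of valid placements is Σ_{j=0}^{2} (−1)^j C(2,j)·(5−j)!.
Computing: 120 − 48 + 6 = 78.

78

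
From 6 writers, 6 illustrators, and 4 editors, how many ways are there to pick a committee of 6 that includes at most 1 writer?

1722

Split by how many writers are chosen (0 through 1).
Sum: C(6,0)·C(10,6) + C(6,1)·C(10,5) = 210 + 1512 = 1722.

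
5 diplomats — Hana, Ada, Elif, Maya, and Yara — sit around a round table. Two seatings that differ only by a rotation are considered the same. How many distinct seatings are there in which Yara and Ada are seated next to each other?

12

Treat {Yara, Ada} as one unit (2 internal orders) and seat the resulting 4 units around the table: (3)! circular arrangements.
So 2 × (3)! = 2 × 6 = 12.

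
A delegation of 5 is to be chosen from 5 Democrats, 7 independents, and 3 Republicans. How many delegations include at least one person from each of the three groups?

Unrestricted: C(15,5) = 3003 ways to pick any 5 of the 15.
Subtract selections that omit an entire group: no Democrats → C(10,5) = 252; no independents → C(8,5) = 56; no Republicans → C(12,5) = 792.
Add back selections omitting two groups (i.e. drawn from a single group): C(5,5) + C(7,5) + C(3,5) = 22.
By inclusion–exclusion: 3003 − 1100 + 22 = 1925.

1925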